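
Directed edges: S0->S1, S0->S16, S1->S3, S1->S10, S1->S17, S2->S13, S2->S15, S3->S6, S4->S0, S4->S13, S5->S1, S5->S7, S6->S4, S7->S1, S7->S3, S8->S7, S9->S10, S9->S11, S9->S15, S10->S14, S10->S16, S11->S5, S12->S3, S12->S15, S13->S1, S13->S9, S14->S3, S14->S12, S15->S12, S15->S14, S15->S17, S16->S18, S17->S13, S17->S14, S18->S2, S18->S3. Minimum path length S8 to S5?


BFS layer-by-layer from S8:
  dist 0: {S8}
  dist 1: {S7}
  dist 2: {S1, S3}
  dist 3: {S6, S10, S17}
  dist 4: {S4, S13, S14, S16}
  dist 5: {S0, S9, S12, S18}
  dist 6: {S2, S11, S15}
  dist 7: {S5}
  -> S5 reached at distance 7
Shortest path length = 7

7


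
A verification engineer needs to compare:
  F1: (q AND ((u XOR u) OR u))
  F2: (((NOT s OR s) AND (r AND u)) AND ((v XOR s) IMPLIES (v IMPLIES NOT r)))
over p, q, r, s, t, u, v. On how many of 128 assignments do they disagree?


F1 = (q AND ((u XOR u) OR u))
F2 = (((NOT s OR s) AND (r AND u)) AND ((v XOR s) IMPLIES (v IMPLIES NOT r)))
Evaluate both on each of 128 rows (bits = p,q,r,s,t,u,v):
  row 0 [0000000]: F1=0 F2=0 -> 0
  row 1 [0000001]: F1=0 F2=0 -> 0
  row 2 [0000010]: F1=0 F2=0 -> 0
  row 3 [0000011]: F1=0 F2=0 -> 0
  row 4 [0000100]: F1=0 F2=0 -> 0
  (every remaining row is evaluated the same way; all 128 results are listed next)
Full result column, 8 rows per line (p,q,r,s fixed per line; t,u,v runs 000..111 left to right):
  rows 0-7 [p,q,r,s=0000]: 00000000  (ones: 0)
  rows 8-15 [p,q,r,s=0001]: 00000000  (ones: 0)
  rows 16-23 [p,q,r,s=0010]: 00100010  (ones: 2)
  rows 24-31 [p,q,r,s=0011]: 00110011  (ones: 4)
  rows 32-39 [p,q,r,s=0100]: 00110011  (ones: 4)
  rows 40-47 [p,q,r,s=0101]: 00110011  (ones: 4)
  rows 48-55 [p,q,r,s=0110]: 00010001  (ones: 2)
  rows 56-63 [p,q,r,s=0111]: 00000000  (ones: 0)
  rows 64-71 [p,q,r,s=1000]: 00000000  (ones: 0)
  rows 72-79 [p,q,r,s=1001]: 00000000  (ones: 0)
  rows 80-87 [p,q,r,s=1010]: 00100010  (ones: 2)
  rows 88-95 [p,q,r,s=1011]: 00110011  (ones: 4)
  rows 96-103 [p,q,r,s=1100]: 00110011  (ones: 4)
  rows 104-111 [p,q,r,s=1101]: 00110011  (ones: 4)
  rows 112-119 [p,q,r,s=1110]: 00010001  (ones: 2)
  rows 120-127 [p,q,r,s=1111]: 00000000  (ones: 0)
Disagreements = 0+0+2+4+4+4+2+0+0+0+2+4+4+4+2+0 = 32

32


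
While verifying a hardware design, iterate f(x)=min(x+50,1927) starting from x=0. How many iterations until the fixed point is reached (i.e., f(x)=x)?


Step 1: x=0, cap=1927, increment=50
Step 2: x grows by 50 each step until capped at 1927; fixed point is x=1927
Step 3: iterations = ceil(1927/50) = 39

39


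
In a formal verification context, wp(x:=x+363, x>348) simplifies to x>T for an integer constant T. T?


Formula: wp(x:=E, P) = P[E/x] (substitute E for x in postcondition)
Step 1: Postcondition: x>348
Step 2: Substitute x+363 for x: x+363>348
Step 3: Solve for x: x > 348-363 = -15

-15


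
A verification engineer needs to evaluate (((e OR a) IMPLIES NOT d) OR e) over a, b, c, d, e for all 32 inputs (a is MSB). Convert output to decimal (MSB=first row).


Formula: (((e OR a) IMPLIES NOT d) OR e) over a, b, c, d, e (32 rows)
Evaluate each row (bits = a,b,c,d,e, MSB first):
  row 0 [00000]: (((0 OR 0) IMPLIES NOT 0) OR 0) -> 1
  row 1 [00001]: (((1 OR 0) IMPLIES NOT 0) OR 1) -> 1
  row 2 [00010]: (((0 OR 0) IMPLIES NOT 1) OR 0) -> 1
  row 3 [00011]: (((1 OR 0) IMPLIES NOT 1) OR 1) -> 1
  row 4 [00100]: (((0 OR 0) IMPLIES NOT 0) OR 0) -> 1
  row 5 [00101]: (((1 OR 0) IMPLIES NOT 0) OR 1) -> 1
  row 6 [00110]: (((0 OR 0) IMPLIES NOT 1) OR 0) -> 1
  row 7 [00111]: (((1 OR 0) IMPLIES NOT 1) OR 1) -> 1
  row 8 [01000]: (((0 OR 0) IMPLIES NOT 0) OR 0) -> 1
  row 9 [01001]: (((1 OR 0) IMPLIES NOT 0) OR 1) -> 1
  row 10 [01010]: (((0 OR 0) IMPLIES NOT 1) OR 0) -> 1
  row 11 [01011]: (((1 OR 0) IMPLIES NOT 1) OR 1) -> 1
  row 12 [01100]: (((0 OR 0) IMPLIES NOT 0) OR 0) -> 1
  row 13 [01101]: (((1 OR 0) IMPLIES NOT 0) OR 1) -> 1
  row 14 [01110]: (((0 OR 0) IMPLIES NOT 1) OR 0) -> 1
  row 15 [01111]: (((1 OR 0) IMPLIES NOT 1) OR 1) -> 1
  row 16 [10000]: (((0 OR 1) IMPLIES NOT 0) OR 0) -> 1
  row 17 [10001]: (((1 OR 1) IMPLIES NOT 0) OR 1) -> 1
  row 18 [10010]: (((0 OR 1) IMPLIES NOT 1) OR 0) -> 0
  row 19 [10011]: (((1 OR 1) IMPLIES NOT 1) OR 1) -> 1
  row 20 [10100]: (((0 OR 1) IMPLIES NOT 0) OR 0) -> 1
  row 21 [10101]: (((1 OR 1) IMPLIES NOT 0) OR 1) -> 1
  row 22 [10110]: (((0 OR 1) IMPLIES NOT 1) OR 0) -> 0
  row 23 [10111]: (((1 OR 1) IMPLIES NOT 1) OR 1) -> 1
  row 24 [11000]: (((0 OR 1) IMPLIES NOT 0) OR 0) -> 1
  row 25 [11001]: (((1 OR 1) IMPLIES NOT 0) OR 1) -> 1
  row 26 [11010]: (((0 OR 1) IMPLIES NOT 1) OR 0) -> 0
  row 27 [11011]: (((1 OR 1) IMPLIES NOT 1) OR 1) -> 1
  row 28 [11100]: (((0 OR 1) IMPLIES NOT 0) OR 0) -> 1
  row 29 [11101]: (((1 OR 1) IMPLIES NOT 0) OR 1) -> 1
  row 30 [11110]: (((0 OR 1) IMPLIES NOT 1) OR 0) -> 0
  row 31 [11111]: (((1 OR 1) IMPLIES NOT 1) OR 1) -> 1
Full result column, 4 rows per line (a,b,c fixed per line; d,e runs 00..11 left to right):
  rows 0-3 [a,b,c=000]: 1111  = hex F
  rows 4-7 [a,b,c=001]: 1111  = hex F
  rows 8-11 [a,b,c=010]: 1111  = hex F
  rows 12-15 [a,b,c=011]: 1111  = hex F
  rows 16-19 [a,b,c=100]: 1101  = hex D
  rows 20-23 [a,b,c=101]: 1101  = hex D
  rows 24-27 [a,b,c=110]: 1101  = hex D
  rows 28-31 [a,b,c=111]: 1101  = hex D
Output column (row 0 .. row 31) = 11111111111111111101110111011101
Output column grouped in 4s = 1111 1111 1111 1111 1101 1101 1101 1101 = 0xFFFFDDDD
Convert to decimal digit by digit (value = value*16 + digit):
  F -> 15
  15*16 + 15 (F) = 255
  255*16 + 15 (F) = 4095
  4095*16 + 15 (F) = 65535
  65535*16 + 13 (D) = 1048573
  1048573*16 + 13 (D) = 16777181
  16777181*16 + 13 (D) = 268434909
  268434909*16 + 13 (D) = 4294958557
Decimal = 4294958557

4294958557


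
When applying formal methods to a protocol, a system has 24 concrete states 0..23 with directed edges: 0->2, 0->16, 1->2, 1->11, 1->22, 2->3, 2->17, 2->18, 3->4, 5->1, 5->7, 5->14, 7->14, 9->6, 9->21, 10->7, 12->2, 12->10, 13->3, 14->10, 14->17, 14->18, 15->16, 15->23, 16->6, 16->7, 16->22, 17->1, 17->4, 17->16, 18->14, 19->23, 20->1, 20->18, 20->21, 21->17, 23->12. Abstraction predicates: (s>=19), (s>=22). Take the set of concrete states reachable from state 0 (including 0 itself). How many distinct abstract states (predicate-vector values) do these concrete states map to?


BFS from 0:
Concrete reachable: {0, 1, 2, 3, 4, 6, 7, 10, 11, 14, 16, 17, 18, 22}
Abstract via predicates (s>=19), (s>=22):
  (0,0) <- {0, 1, 2, 3, 4, 6, 7, 10, 11, 14, 16, 17, 18}
  (1,1) <- {22}
Distinct abstract states = 2

2


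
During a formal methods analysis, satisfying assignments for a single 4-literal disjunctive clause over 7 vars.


Step 1: Total=2^7=128
Step 2: Unsat when all 4 false: 2^3=8
Step 3: Sat=128-8=120

120


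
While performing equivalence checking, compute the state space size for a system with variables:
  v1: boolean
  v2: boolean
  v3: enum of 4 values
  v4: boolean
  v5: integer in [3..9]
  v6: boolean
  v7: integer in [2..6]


State space = product of domain sizes of all variables.
Domain sizes:
  v1 (boolean): 2
  v2 (boolean): 2
  v3 (enum of 4 values): 4
  v4 (boolean): 2
  v5 (integer in [3..9]): 7
  v6 (boolean): 2
  v7 (integer in [2..6]): 5
Product = 2 * 2 * 4 * 2 * 7 * 2 * 5 = 2240

2240


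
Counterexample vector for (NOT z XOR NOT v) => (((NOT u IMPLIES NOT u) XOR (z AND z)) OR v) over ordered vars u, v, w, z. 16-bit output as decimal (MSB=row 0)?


F1 = (NOT z XOR NOT v)
F2 = (((NOT u IMPLIES NOT u) XOR (z AND z)) OR v)
Counterexample to F1=>F2 is where F1=1 and F2=0.
Evaluate each row (bits = u,v,w,z, MSB first):
  row 0 [0000]: F1=0 F2=1 -> F1&~F2 -> 0
  row 1 [0001]: F1=1 F2=0 -> F1&~F2 -> 1
  row 2 [0010]: F1=0 F2=1 -> F1&~F2 -> 0
  row 3 [0011]: F1=1 F2=0 -> F1&~F2 -> 1
  row 4 [0100]: F1=1 F2=1 -> F1&~F2 -> 0
  row 5 [0101]: F1=0 F2=1 -> F1&~F2 -> 0
  row 6 [0110]: F1=1 F2=1 -> F1&~F2 -> 0
  row 7 [0111]: F1=0 F2=1 -> F1&~F2 -> 0
  row 8 [1000]: F1=0 F2=1 -> F1&~F2 -> 0
  row 9 [1001]: F1=1 F2=0 -> F1&~F2 -> 1
  row 10 [1010]: F1=0 F2=1 -> F1&~F2 -> 0
  row 11 [1011]: F1=1 F2=0 -> F1&~F2 -> 1
  row 12 [1100]: F1=1 F2=1 -> F1&~F2 -> 0
  row 13 [1101]: F1=0 F2=1 -> F1&~F2 -> 0
  row 14 [1110]: F1=1 F2=1 -> F1&~F2 -> 0
  row 15 [1111]: F1=0 F2=1 -> F1&~F2 -> 0
Full result column, 4 rows per line (u,v fixed per line; w,z runs 00..11 left to right):
  rows 0-3 [u,v=00]: 0101  = hex 5
  rows 4-7 [u,v=01]: 0000  = hex 0
  rows 8-11 [u,v=10]: 0101  = hex 5
  rows 12-15 [u,v=11]: 0000  = hex 0
Counterexample vector (row 0 .. row 15) = 0101000001010000
Output column grouped in 4s = 0101 0000 0101 0000 = 0x5050
Convert to decimal digit by digit (value = value*16 + digit):
  5 -> 5
  5*16 + 0 = 80
  80*16 + 5 = 1285
  1285*16 + 0 = 20560
Decimal = 20560

20560


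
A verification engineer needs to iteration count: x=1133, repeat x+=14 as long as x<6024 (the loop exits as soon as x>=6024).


Step 1: x goes from 1133 toward 6024 by 14; the body runs while x<6024, so iterations = ceil((bound-start)/step)
Step 2: Distance=4891
Step 3: ceil(4891/14)=350

350


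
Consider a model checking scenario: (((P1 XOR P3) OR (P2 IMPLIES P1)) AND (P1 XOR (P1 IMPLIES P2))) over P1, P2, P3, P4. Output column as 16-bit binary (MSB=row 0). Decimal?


Formula: (((P1 XOR P3) OR (P2 IMPLIES P1)) AND (P1 XOR (P1 IMPLIES P2))) over P1, P2, P3, P4 (16 rows)
Evaluate each row (bits = P1,P2,P3,P4, MSB first):
  row 0 [0000]: (((0 XOR 0) OR (0 IMPLIES 0)) AND (0 XOR (0 IMPLIES 0))) -> 1
  row 1 [0001]: (((0 XOR 0) OR (0 IMPLIES 0)) AND (0 XOR (0 IMPLIES 0))) -> 1
  row 2 [0010]: (((0 XOR 1) OR (0 IMPLIES 0)) AND (0 XOR (0 IMPLIES 0))) -> 1
  row 3 [0011]: (((0 XOR 1) OR (0 IMPLIES 0)) AND (0 XOR (0 IMPLIES 0))) -> 1
  row 4 [0100]: (((0 XOR 0) OR (1 IMPLIES 0)) AND (0 XOR (0 IMPLIES 1))) -> 0
  row 5 [0101]: (((0 XOR 0) OR (1 IMPLIES 0)) AND (0 XOR (0 IMPLIES 1))) -> 0
  row 6 [0110]: (((0 XOR 1) OR (1 IMPLIES 0)) AND (0 XOR (0 IMPLIES 1))) -> 1
  row 7 [0111]: (((0 XOR 1) OR (1 IMPLIES 0)) AND (0 XOR (0 IMPLIES 1))) -> 1
  row 8 [1000]: (((1 XOR 0) OR (0 IMPLIES 1)) AND (1 XOR (1 IMPLIES 0))) -> 1
  row 9 [1001]: (((1 XOR 0) OR (0 IMPLIES 1)) AND (1 XOR (1 IMPLIES 0))) -> 1
  row 10 [1010]: (((1 XOR 1) OR (0 IMPLIES 1)) AND (1 XOR (1 IMPLIES 0))) -> 1
  row 11 [1011]: (((1 XOR 1) OR (0 IMPLIES 1)) AND (1 XOR (1 IMPLIES 0))) -> 1
  row 12 [1100]: (((1 XOR 0) OR (1 IMPLIES 1)) AND (1 XOR (1 IMPLIES 1))) -> 0
  row 13 [1101]: (((1 XOR 0) OR (1 IMPLIES 1)) AND (1 XOR (1 IMPLIES 1))) -> 0
  row 14 [1110]: (((1 XOR 1) OR (1 IMPLIES 1)) AND (1 XOR (1 IMPLIES 1))) -> 0
  row 15 [1111]: (((1 XOR 1) OR (1 IMPLIES 1)) AND (1 XOR (1 IMPLIES 1))) -> 0
Full result column, 4 rows per line (P1,P2 fixed per line; P3,P4 runs 00..11 left to right):
  rows 0-3 [P1,P2=00]: 1111  = hex F
  rows 4-7 [P1,P2=01]: 0011  = hex 3
  rows 8-11 [P1,P2=10]: 1111  = hex F
  rows 12-15 [P1,P2=11]: 0000  = hex 0
Output column (row 0 .. row 15) = 1111001111110000
Output column grouped in 4s = 1111 0011 1111 0000 = 0xF3F0
Convert to decimal digit by digit (value = value*16 + digit):
  F -> 15
  15*16 + 3 = 243
  243*16 + 15 (F) = 3903
  3903*16 + 0 = 62448
Decimal = 62448

62448


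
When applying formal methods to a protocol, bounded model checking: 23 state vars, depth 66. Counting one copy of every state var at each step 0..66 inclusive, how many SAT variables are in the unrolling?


BMC unrolls to depth k, creating one copy of each state var for steps 0..k.
Step count = 66 + 1 = 67 (steps 0 through 66)
Vars per step = 23
Total = 23 * 67 = 1541

1541


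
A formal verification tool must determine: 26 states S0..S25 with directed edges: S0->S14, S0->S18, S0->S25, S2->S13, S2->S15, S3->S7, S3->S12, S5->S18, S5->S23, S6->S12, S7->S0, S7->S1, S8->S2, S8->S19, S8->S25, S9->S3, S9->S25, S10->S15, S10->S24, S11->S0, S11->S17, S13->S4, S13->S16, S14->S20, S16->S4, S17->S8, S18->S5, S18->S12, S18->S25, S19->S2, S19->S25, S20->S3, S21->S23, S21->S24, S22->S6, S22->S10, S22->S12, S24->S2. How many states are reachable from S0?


BFS from S0:
  layer 0: {S0}
  layer 1: {S14, S18, S25}
  layer 2: {S5, S12, S20}
  layer 3: {S3, S23}
  layer 4: {S7}
  layer 5: {S1}
Reachable set: {S0, S1, S3, S5, S7, S12, S14, S18, S20, S23, S25}
Count = 11

11


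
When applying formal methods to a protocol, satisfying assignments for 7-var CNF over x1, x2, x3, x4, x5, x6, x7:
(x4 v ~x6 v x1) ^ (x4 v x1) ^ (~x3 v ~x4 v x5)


CNF with 3 clauses over 7 vars (128 assignments).
An assignment satisfies CNF iff every clause has >=1 true literal.
Check each row (bits = x1,x2,x3,x4,x5,x6,x7; clause T/F shown):
  row 0 [0000000]: clauses=TFT -> 0
  row 1 [0000001]: clauses=TFT -> 0
  row 2 [0000010]: clauses=FFT -> 0
  row 3 [0000011]: clauses=FFT -> 0
  row 4 [0000100]: clauses=TFT -> 0
  (every remaining row is evaluated the same way; all 128 results are listed next)
Full result column, 8 rows per line (x1,x2,x3,x4 fixed per line; x5,x6,x7 runs 000..111 left to right):
  rows 0-7 [x1,x2,x3,x4=0000]: 00000000  (ones: 0)
  rows 8-15 [x1,x2,x3,x4=0001]: 11111111  (ones: 8)
  rows 16-23 [x1,x2,x3,x4=0010]: 00000000  (ones: 0)
  rows 24-31 [x1,x2,x3,x4=0011]: 00001111  (ones: 4)
  rows 32-39 [x1,x2,x3,x4=0100]: 00000000  (ones: 0)
  rows 40-47 [x1,x2,x3,x4=0101]: 11111111  (ones: 8)
  rows 48-55 [x1,x2,x3,x4=0110]: 00000000  (ones: 0)
  rows 56-63 [x1,x2,x3,x4=0111]: 00001111  (ones: 4)
  rows 64-71 [x1,x2,x3,x4=1000]: 11111111  (ones: 8)
  rows 72-79 [x1,x2,x3,x4=1001]: 11111111  (ones: 8)
  rows 80-87 [x1,x2,x3,x4=1010]: 11111111  (ones: 8)
  rows 88-95 [x1,x2,x3,x4=1011]: 00001111  (ones: 4)
  rows 96-103 [x1,x2,x3,x4=1100]: 11111111  (ones: 8)
  rows 104-111 [x1,x2,x3,x4=1101]: 11111111  (ones: 8)
  rows 112-119 [x1,x2,x3,x4=1110]: 11111111  (ones: 8)
  rows 120-127 [x1,x2,x3,x4=1111]: 00001111  (ones: 4)
Satisfying assignments = 0+8+0+4+0+8+0+4+8+8+8+4+8+8+8+4 = 80

80


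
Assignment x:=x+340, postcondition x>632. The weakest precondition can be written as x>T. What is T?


Formula: wp(x:=E, P) = P[E/x] (substitute E for x in postcondition)
Step 1: Postcondition: x>632
Step 2: Substitute x+340 for x: x+340>632
Step 3: Solve for x: x > 632-340 = 292

292


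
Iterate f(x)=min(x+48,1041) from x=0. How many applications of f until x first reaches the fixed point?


Step 1: x=0, cap=1041, increment=48
Step 2: x grows by 48 each step until capped at 1041; fixed point is x=1041
Step 3: iterations = ceil(1041/48) = 22

22


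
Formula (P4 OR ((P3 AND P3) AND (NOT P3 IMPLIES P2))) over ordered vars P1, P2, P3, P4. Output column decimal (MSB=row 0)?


Formula: (P4 OR ((P3 AND P3) AND (NOT P3 IMPLIES P2))) over P1, P2, P3, P4 (16 rows)
Evaluate each row (bits = P1,P2,P3,P4, MSB first):
  row 0 [0000]: (0 OR ((0 AND 0) AND (NOT 0 IMPLIES 0))) -> 0
  row 1 [0001]: (1 OR ((0 AND 0) AND (NOT 0 IMPLIES 0))) -> 1
  row 2 [0010]: (0 OR ((1 AND 1) AND (NOT 1 IMPLIES 0))) -> 1
  row 3 [0011]: (1 OR ((1 AND 1) AND (NOT 1 IMPLIES 0))) -> 1
  row 4 [0100]: (0 OR ((0 AND 0) AND (NOT 0 IMPLIES 1))) -> 0
  row 5 [0101]: (1 OR ((0 AND 0) AND (NOT 0 IMPLIES 1))) -> 1
  row 6 [0110]: (0 OR ((1 AND 1) AND (NOT 1 IMPLIES 1))) -> 1
  row 7 [0111]: (1 OR ((1 AND 1) AND (NOT 1 IMPLIES 1))) -> 1
  row 8 [1000]: (0 OR ((0 AND 0) AND (NOT 0 IMPLIES 0))) -> 0
  row 9 [1001]: (1 OR ((0 AND 0) AND (NOT 0 IMPLIES 0))) -> 1
  row 10 [1010]: (0 OR ((1 AND 1) AND (NOT 1 IMPLIES 0))) -> 1
  row 11 [1011]: (1 OR ((1 AND 1) AND (NOT 1 IMPLIES 0))) -> 1
  row 12 [1100]: (0 OR ((0 AND 0) AND (NOT 0 IMPLIES 1))) -> 0
  row 13 [1101]: (1 OR ((0 AND 0) AND (NOT 0 IMPLIES 1))) -> 1
  row 14 [1110]: (0 OR ((1 AND 1) AND (NOT 1 IMPLIES 1))) -> 1
  row 15 [1111]: (1 OR ((1 AND 1) AND (NOT 1 IMPLIES 1))) -> 1
Full result column, 4 rows per line (P1,P2 fixed per line; P3,P4 runs 00..11 left to right):
  rows 0-3 [P1,P2=00]: 0111  = hex 7
  rows 4-7 [P1,P2=01]: 0111  = hex 7
  rows 8-11 [P1,P2=10]: 0111  = hex 7
  rows 12-15 [P1,P2=11]: 0111  = hex 7
Output column (row 0 .. row 15) = 0111011101110111
Output column grouped in 4s = 0111 0111 0111 0111 = 0x7777
Convert to decimal digit by digit (value = value*16 + digit):
  7 -> 7
  7*16 + 7 = 119
  119*16 + 7 = 1911
  1911*16 + 7 = 30583
Decimal = 30583

30583


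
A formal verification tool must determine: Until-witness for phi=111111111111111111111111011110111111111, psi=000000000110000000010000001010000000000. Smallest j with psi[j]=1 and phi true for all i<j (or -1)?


(phi U psi) at 0: need smallest j with psi[j]=1 and phi[i]=1 for all i in [0,j).
Scan from step 0:
  step 0: phi=1, psi=0 -> continue
  step 1: phi=1, psi=0 -> continue
  step 2: phi=1, psi=0 -> continue
  step 3: phi=1, psi=0 -> continue
  step 9: psi=1 and phi held for [0,9) -> witness found
Witness step = 9

9


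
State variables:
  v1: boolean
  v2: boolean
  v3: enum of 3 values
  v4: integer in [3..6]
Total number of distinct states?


State space = product of domain sizes of all variables.
Domain sizes:
  v1 (boolean): 2
  v2 (boolean): 2
  v3 (enum of 3 values): 3
  v4 (integer in [3..6]): 4
Product = 2 * 2 * 3 * 4 = 48

48


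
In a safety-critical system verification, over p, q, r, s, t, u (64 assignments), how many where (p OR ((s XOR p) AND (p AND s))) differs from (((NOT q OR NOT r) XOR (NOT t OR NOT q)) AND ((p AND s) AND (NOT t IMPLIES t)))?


F1 = (p OR ((s XOR p) AND (p AND s)))
F2 = (((NOT q OR NOT r) XOR (NOT t OR NOT q)) AND ((p AND s) AND (NOT t IMPLIES t)))
Evaluate both on each of 64 rows (bits = p,q,r,s,t,u):
  row 0 [000000]: F1=0 F2=0 -> 0
  row 1 [000001]: F1=0 F2=0 -> 0
  row 2 [000010]: F1=0 F2=0 -> 0
  row 3 [000011]: F1=0 F2=0 -> 0
  row 4 [000100]: F1=0 F2=0 -> 0
  (every remaining row is evaluated the same way; all 64 results are listed next)
Full result column, 8 rows per line (p,q,r fixed per line; s,t,u runs 000..111 left to right):
  rows 0-7 [p,q,r=000]: 00000000  (ones: 0)
  rows 8-15 [p,q,r=001]: 00000000  (ones: 0)
  rows 16-23 [p,q,r=010]: 00000000  (ones: 0)
  rows 24-31 [p,q,r=011]: 00000000  (ones: 0)
  rows 32-39 [p,q,r=100]: 11111111  (ones: 8)
  rows 40-47 [p,q,r=101]: 11111111  (ones: 8)
  rows 48-55 [p,q,r=110]: 11111100  (ones: 6)
  rows 56-63 [p,q,r=111]: 11111111  (ones: 8)
Disagreements = 0+0+0+0+8+8+6+8 = 30

30


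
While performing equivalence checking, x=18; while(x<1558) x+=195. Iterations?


Step 1: x goes from 18 toward 1558 by 195; the body runs while x<1558, so iterations = ceil((bound-start)/step)
Step 2: Distance=1540
Step 3: ceil(1540/195)=8

8


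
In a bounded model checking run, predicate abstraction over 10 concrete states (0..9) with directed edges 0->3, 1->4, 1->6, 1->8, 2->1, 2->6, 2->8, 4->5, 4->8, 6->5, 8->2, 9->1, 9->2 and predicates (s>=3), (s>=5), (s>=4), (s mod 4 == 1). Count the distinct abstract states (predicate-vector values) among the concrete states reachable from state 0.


BFS from 0:
Concrete reachable: {0, 3}
Abstract via predicates (s>=3), (s>=5), (s>=4), (s mod 4 == 1):
  (0,0,0,0) <- {0}
  (1,0,0,0) <- {3}
Distinct abstract states = 2

2


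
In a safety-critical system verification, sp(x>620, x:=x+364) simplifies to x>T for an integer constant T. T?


Formula: sp(P, x:=E) = exists old_x. (x = E[old_x/x]) AND P[old_x/x] (old_x is the value of x before the assignment; eliminate old_x by solving x = E[old_x/x] for old_x)
Step 1: Precondition P: x>620, i.e. old_x > 620
Step 2: Assignment gives x = old_x + 364, so old_x = x - 364
Step 3: Substitute into P: x - 364 > 620
Step 4: Simplify: x > 620+364 = 984

984


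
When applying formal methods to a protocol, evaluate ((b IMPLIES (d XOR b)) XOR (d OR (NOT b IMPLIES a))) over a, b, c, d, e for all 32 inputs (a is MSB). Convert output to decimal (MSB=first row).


Formula: ((b IMPLIES (d XOR b)) XOR (d OR (NOT b IMPLIES a))) over a, b, c, d, e (32 rows)
Evaluate each row (bits = a,b,c,d,e, MSB first):
  row 0 [00000]: ((0 IMPLIES (0 XOR 0)) XOR (0 OR (NOT 0 IMPLIES 0))) -> 1
  row 1 [00001]: ((0 IMPLIES (0 XOR 0)) XOR (0 OR (NOT 0 IMPLIES 0))) -> 1
  row 2 [00010]: ((0 IMPLIES (1 XOR 0)) XOR (1 OR (NOT 0 IMPLIES 0))) -> 0
  row 3 [00011]: ((0 IMPLIES (1 XOR 0)) XOR (1 OR (NOT 0 IMPLIES 0))) -> 0
  row 4 [00100]: ((0 IMPLIES (0 XOR 0)) XOR (0 OR (NOT 0 IMPLIES 0))) -> 1
  row 5 [00101]: ((0 IMPLIES (0 XOR 0)) XOR (0 OR (NOT 0 IMPLIES 0))) -> 1
  row 6 [00110]: ((0 IMPLIES (1 XOR 0)) XOR (1 OR (NOT 0 IMPLIES 0))) -> 0
  row 7 [00111]: ((0 IMPLIES (1 XOR 0)) XOR (1 OR (NOT 0 IMPLIES 0))) -> 0
  row 8 [01000]: ((1 IMPLIES (0 XOR 1)) XOR (0 OR (NOT 1 IMPLIES 0))) -> 0
  row 9 [01001]: ((1 IMPLIES (0 XOR 1)) XOR (0 OR (NOT 1 IMPLIES 0))) -> 0
  row 10 [01010]: ((1 IMPLIES (1 XOR 1)) XOR (1 OR (NOT 1 IMPLIES 0))) -> 1
  row 11 [01011]: ((1 IMPLIES (1 XOR 1)) XOR (1 OR (NOT 1 IMPLIES 0))) -> 1
  row 12 [01100]: ((1 IMPLIES (0 XOR 1)) XOR (0 OR (NOT 1 IMPLIES 0))) -> 0
  row 13 [01101]: ((1 IMPLIES (0 XOR 1)) XOR (0 OR (NOT 1 IMPLIES 0))) -> 0
  row 14 [01110]: ((1 IMPLIES (1 XOR 1)) XOR (1 OR (NOT 1 IMPLIES 0))) -> 1
  row 15 [01111]: ((1 IMPLIES (1 XOR 1)) XOR (1 OR (NOT 1 IMPLIES 0))) -> 1
  row 16 [10000]: ((0 IMPLIES (0 XOR 0)) XOR (0 OR (NOT 0 IMPLIES 1))) -> 0
  row 17 [10001]: ((0 IMPLIES (0 XOR 0)) XOR (0 OR (NOT 0 IMPLIES 1))) -> 0
  row 18 [10010]: ((0 IMPLIES (1 XOR 0)) XOR (1 OR (NOT 0 IMPLIES 1))) -> 0
  row 19 [10011]: ((0 IMPLIES (1 XOR 0)) XOR (1 OR (NOT 0 IMPLIES 1))) -> 0
  row 20 [10100]: ((0 IMPLIES (0 XOR 0)) XOR (0 OR (NOT 0 IMPLIES 1))) -> 0
  row 21 [10101]: ((0 IMPLIES (0 XOR 0)) XOR (0 OR (NOT 0 IMPLIES 1))) -> 0
  row 22 [10110]: ((0 IMPLIES (1 XOR 0)) XOR (1 OR (NOT 0 IMPLIES 1))) -> 0
  row 23 [10111]: ((0 IMPLIES (1 XOR 0)) XOR (1 OR (NOT 0 IMPLIES 1))) -> 0
  row 24 [11000]: ((1 IMPLIES (0 XOR 1)) XOR (0 OR (NOT 1 IMPLIES 1))) -> 0
  row 25 [11001]: ((1 IMPLIES (0 XOR 1)) XOR (0 OR (NOT 1 IMPLIES 1))) -> 0
  row 26 [11010]: ((1 IMPLIES (1 XOR 1)) XOR (1 OR (NOT 1 IMPLIES 1))) -> 1
  row 27 [11011]: ((1 IMPLIES (1 XOR 1)) XOR (1 OR (NOT 1 IMPLIES 1))) -> 1
  row 28 [11100]: ((1 IMPLIES (0 XOR 1)) XOR (0 OR (NOT 1 IMPLIES 1))) -> 0
  row 29 [11101]: ((1 IMPLIES (0 XOR 1)) XOR (0 OR (NOT 1 IMPLIES 1))) -> 0
  row 30 [11110]: ((1 IMPLIES (1 XOR 1)) XOR (1 OR (NOT 1 IMPLIES 1))) -> 1
  row 31 [11111]: ((1 IMPLIES (1 XOR 1)) XOR (1 OR (NOT 1 IMPLIES 1))) -> 1
Full result column, 4 rows per line (a,b,c fixed per line; d,e runs 00..11 left to right):
  rows 0-3 [a,b,c=000]: 1100  = hex C
  rows 4-7 [a,b,c=001]: 1100  = hex C
  rows 8-11 [a,b,c=010]: 0011  = hex 3
  rows 12-15 [a,b,c=011]: 0011  = hex 3
  rows 16-19 [a,b,c=100]: 0000  = hex 0
  rows 20-23 [a,b,c=101]: 0000  = hex 0
  rows 24-27 [a,b,c=110]: 0011  = hex 3
  rows 28-31 [a,b,c=111]: 0011  = hex 3
Output column (row 0 .. row 31) = 11001100001100110000000000110011
Output column grouped in 4s = 1100 1100 0011 0011 0000 0000 0011 0011 = 0xCC330033
Convert to decimal digit by digit (value = value*16 + digit):
  C -> 12
  12*16 + 12 (C) = 204
  204*16 + 3 = 3267
  3267*16 + 3 = 52275
  52275*16 + 0 = 836400
  836400*16 + 0 = 13382400
  13382400*16 + 3 = 214118403
  214118403*16 + 3 = 3425894451
Decimal = 3425894451

3425894451


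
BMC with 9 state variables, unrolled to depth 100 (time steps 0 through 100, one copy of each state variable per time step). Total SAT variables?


BMC unrolls to depth k, creating one copy of each state var for steps 0..k.
Step count = 100 + 1 = 101 (steps 0 through 100)
Vars per step = 9
Total = 9 * 101 = 909

909


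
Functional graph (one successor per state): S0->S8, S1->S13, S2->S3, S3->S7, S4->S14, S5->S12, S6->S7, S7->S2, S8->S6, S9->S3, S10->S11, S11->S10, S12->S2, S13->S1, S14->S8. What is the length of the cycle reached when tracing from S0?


Trace from S0 until a state repeats:
  S0 -> S8 -> S6 -> S7 -> S2 -> S3 -> S7
S7 first seen at step 3, revisited at step 6.
Cycle length = 6 - 3 = 3

3


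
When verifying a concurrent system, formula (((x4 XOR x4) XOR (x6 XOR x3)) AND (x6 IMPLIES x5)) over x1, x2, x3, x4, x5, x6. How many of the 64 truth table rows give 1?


Formula: (((x4 XOR x4) XOR (x6 XOR x3)) AND (x6 IMPLIES x5)) over 6 vars (64 rows)
Evaluate each row (x1, x2, x3, x4, x5, x6 as bits, MSB first):
  row 0 [000000]: (((0 XOR 0) XOR (0 XOR 0)) AND (0 IMPLIES 0)) -> 0
  row 1 [000001]: (((0 XOR 0) XOR (1 XOR 0)) AND (1 IMPLIES 0)) -> 0
  row 2 [000010]: (((0 XOR 0) XOR (0 XOR 0)) AND (0 IMPLIES 1)) -> 0
  row 3 [000011]: (((0 XOR 0) XOR (1 XOR 0)) AND (1 IMPLIES 1)) -> 1
  row 4 [000100]: (((1 XOR 1) XOR (0 XOR 0)) AND (0 IMPLIES 0)) -> 0
  (every remaining row is evaluated the same way; all 64 results are listed next)
Full result column, 8 rows per line (x1,x2,x3 fixed per line; x4,x5,x6 runs 000..111 left to right):
  rows 0-7 [x1,x2,x3=000]: 00010001  (ones: 2)
  rows 8-15 [x1,x2,x3=001]: 10101010  (ones: 4)
  rows 16-23 [x1,x2,x3=010]: 00010001  (ones: 2)
  rows 24-31 [x1,x2,x3=011]: 10101010  (ones: 4)
  rows 32-39 [x1,x2,x3=100]: 00010001  (ones: 2)
  rows 40-47 [x1,x2,x3=101]: 10101010  (ones: 4)
  rows 48-55 [x1,x2,x3=110]: 00010001  (ones: 2)
  rows 56-63 [x1,x2,x3=111]: 10101010  (ones: 4)
Count of 1-rows = 2+4+2+4+2+4+2+4 = 24

24


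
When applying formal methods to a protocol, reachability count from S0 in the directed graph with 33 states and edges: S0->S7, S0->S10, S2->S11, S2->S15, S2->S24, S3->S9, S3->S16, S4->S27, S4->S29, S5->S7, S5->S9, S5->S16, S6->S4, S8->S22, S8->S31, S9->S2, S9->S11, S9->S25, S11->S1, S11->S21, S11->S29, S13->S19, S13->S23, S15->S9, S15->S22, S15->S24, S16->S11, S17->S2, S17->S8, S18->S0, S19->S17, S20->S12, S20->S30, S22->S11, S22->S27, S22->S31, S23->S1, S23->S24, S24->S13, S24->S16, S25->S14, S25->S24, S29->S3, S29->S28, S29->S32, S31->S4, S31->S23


BFS from S0:
  layer 0: {S0}
  layer 1: {S7, S10}
Reachable set: {S0, S7, S10}
Count = 3

3


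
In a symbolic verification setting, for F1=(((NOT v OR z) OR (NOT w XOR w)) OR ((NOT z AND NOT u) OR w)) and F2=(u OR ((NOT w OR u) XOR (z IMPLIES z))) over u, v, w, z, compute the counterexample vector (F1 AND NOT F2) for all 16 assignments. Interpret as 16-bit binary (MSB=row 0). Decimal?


F1 = (((NOT v OR z) OR (NOT w XOR w)) OR ((NOT z AND NOT u) OR w))
F2 = (u OR ((NOT w OR u) XOR (z IMPLIES z)))
Counterexample to F1=>F2 is where F1=1 and F2=0.
Evaluate each row (bits = u,v,w,z, MSB first):
  row 0 [0000]: F1=1 F2=0 -> F1&~F2 -> 1
  row 1 [0001]: F1=1 F2=0 -> F1&~F2 -> 1
  row 2 [0010]: F1=1 F2=1 -> F1&~F2 -> 0
  row 3 [0011]: F1=1 F2=1 -> F1&~F2 -> 0
  row 4 [0100]: F1=1 F2=0 -> F1&~F2 -> 1
  row 5 [0101]: F1=1 F2=0 -> F1&~F2 -> 1
  row 6 [0110]: F1=1 F2=1 -> F1&~F2 -> 0
  row 7 [0111]: F1=1 F2=1 -> F1&~F2 -> 0
  row 8 [1000]: F1=1 F2=1 -> F1&~F2 -> 0
  row 9 [1001]: F1=1 F2=1 -> F1&~F2 -> 0
  row 10 [1010]: F1=1 F2=1 -> F1&~F2 -> 0
  row 11 [1011]: F1=1 F2=1 -> F1&~F2 -> 0
  row 12 [1100]: F1=1 F2=1 -> F1&~F2 -> 0
  row 13 [1101]: F1=1 F2=1 -> F1&~F2 -> 0
  row 14 [1110]: F1=1 F2=1 -> F1&~F2 -> 0
  row 15 [1111]: F1=1 F2=1 -> F1&~F2 -> 0
Full result column, 4 rows per line (u,v fixed per line; w,z runs 00..11 left to right):
  rows 0-3 [u,v=00]: 1100  = hex C
  rows 4-7 [u,v=01]: 1100  = hex C
  rows 8-11 [u,v=10]: 0000  = hex 0
  rows 12-15 [u,v=11]: 0000  = hex 0
Counterexample vector (row 0 .. row 15) = 1100110000000000
Output column grouped in 4s = 1100 1100 0000 0000 = 0xCC00
Convert to decimal digit by digit (value = value*16 + digit):
  C -> 12
  12*16 + 12 (C) = 204
  204*16 + 0 = 3264
  3264*16 + 0 = 52224
Decimal = 52224

52224


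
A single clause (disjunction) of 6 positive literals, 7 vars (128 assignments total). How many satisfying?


Step 1: Total=2^7=128
Step 2: Unsat when all 6 false: 2^1=2
Step 3: Sat=128-2=126

126


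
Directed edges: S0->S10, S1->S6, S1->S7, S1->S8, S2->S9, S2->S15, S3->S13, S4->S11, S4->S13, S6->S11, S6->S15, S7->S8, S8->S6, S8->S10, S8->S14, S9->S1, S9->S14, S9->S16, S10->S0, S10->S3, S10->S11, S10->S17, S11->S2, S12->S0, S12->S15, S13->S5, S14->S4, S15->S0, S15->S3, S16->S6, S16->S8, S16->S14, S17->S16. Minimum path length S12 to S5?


BFS layer-by-layer from S12:
  dist 0: {S12}
  dist 1: {S0, S15}
  dist 2: {S3, S10}
  dist 3: {S11, S13, S17}
  dist 4: {S2, S5, S16}
  -> S5 reached at distance 4
Shortest path length = 4

4


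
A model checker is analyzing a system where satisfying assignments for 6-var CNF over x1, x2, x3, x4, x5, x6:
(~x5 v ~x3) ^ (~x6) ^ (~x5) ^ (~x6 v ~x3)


CNF with 4 clauses over 6 vars (64 assignments).
An assignment satisfies CNF iff every clause has >=1 true literal.
Check each row (bits = x1,x2,x3,x4,x5,x6; clause T/F shown):
  row 0 [000000]: clauses=TTTT -> 1
  row 1 [000001]: clauses=TFTT -> 0
  row 2 [000010]: clauses=TTFT -> 0
  row 3 [000011]: clauses=TFFT -> 0
  row 4 [000100]: clauses=TTTT -> 1
  (every remaining row is evaluated the same way; all 64 results are listed next)
Full result column, 8 rows per line (x1,x2,x3 fixed per line; x4,x5,x6 runs 000..111 left to right):
  rows 0-7 [x1,x2,x3=000]: 10001000  (ones: 2)
  rows 8-15 [x1,x2,x3=001]: 10001000  (ones: 2)
  rows 16-23 [x1,x2,x3=010]: 10001000  (ones: 2)
  rows 24-31 [x1,x2,x3=011]: 10001000  (ones: 2)
  rows 32-39 [x1,x2,x3=100]: 10001000  (ones: 2)
  rows 40-47 [x1,x2,x3=101]: 10001000  (ones: 2)
  rows 48-55 [x1,x2,x3=110]: 10001000  (ones: 2)
  rows 56-63 [x1,x2,x3=111]: 10001000  (ones: 2)
Satisfying assignments = 2+2+2+2+2+2+2+2 = 16

16


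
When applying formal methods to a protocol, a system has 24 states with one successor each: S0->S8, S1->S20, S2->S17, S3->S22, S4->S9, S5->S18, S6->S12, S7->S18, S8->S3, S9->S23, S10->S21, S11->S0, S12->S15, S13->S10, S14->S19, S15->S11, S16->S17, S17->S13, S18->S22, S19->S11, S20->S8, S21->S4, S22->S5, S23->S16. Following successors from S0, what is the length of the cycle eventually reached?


Trace from S0 until a state repeats:
  S0 -> S8 -> S3 -> S22 -> S5 -> S18 -> S22
S22 first seen at step 3, revisited at step 6.
Cycle length = 6 - 3 = 3

3


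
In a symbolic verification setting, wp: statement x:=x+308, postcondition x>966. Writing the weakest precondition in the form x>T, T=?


Formula: wp(x:=E, P) = P[E/x] (substitute E for x in postcondition)
Step 1: Postcondition: x>966
Step 2: Substitute x+308 for x: x+308>966
Step 3: Solve for x: x > 966-308 = 658

658


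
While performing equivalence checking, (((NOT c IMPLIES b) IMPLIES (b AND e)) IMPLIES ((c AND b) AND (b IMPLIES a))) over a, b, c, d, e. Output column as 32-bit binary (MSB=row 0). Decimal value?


Formula: (((NOT c IMPLIES b) IMPLIES (b AND e)) IMPLIES ((c AND b) AND (b IMPLIES a))) over a, b, c, d, e (32 rows)
Evaluate each row (bits = a,b,c,d,e, MSB first):
  row 0 [00000]: (((NOT 0 IMPLIES 0) IMPLIES (0 AND 0)) IMPLIES ((0 AND 0) AND (0 IMPLIES 0))) -> 0
  row 1 [00001]: (((NOT 0 IMPLIES 0) IMPLIES (0 AND 1)) IMPLIES ((0 AND 0) AND (0 IMPLIES 0))) -> 0
  row 2 [00010]: (((NOT 0 IMPLIES 0) IMPLIES (0 AND 0)) IMPLIES ((0 AND 0) AND (0 IMPLIES 0))) -> 0
  row 3 [00011]: (((NOT 0 IMPLIES 0) IMPLIES (0 AND 1)) IMPLIES ((0 AND 0) AND (0 IMPLIES 0))) -> 0
  row 4 [00100]: (((NOT 1 IMPLIES 0) IMPLIES (0 AND 0)) IMPLIES ((1 AND 0) AND (0 IMPLIES 0))) -> 1
  row 5 [00101]: (((NOT 1 IMPLIES 0) IMPLIES (0 AND 1)) IMPLIES ((1 AND 0) AND (0 IMPLIES 0))) -> 1
  row 6 [00110]: (((NOT 1 IMPLIES 0) IMPLIES (0 AND 0)) IMPLIES ((1 AND 0) AND (0 IMPLIES 0))) -> 1
  row 7 [00111]: (((NOT 1 IMPLIES 0) IMPLIES (0 AND 1)) IMPLIES ((1 AND 0) AND (0 IMPLIES 0))) -> 1
  row 8 [01000]: (((NOT 0 IMPLIES 1) IMPLIES (1 AND 0)) IMPLIES ((0 AND 1) AND (1 IMPLIES 0))) -> 1
  row 9 [01001]: (((NOT 0 IMPLIES 1) IMPLIES (1 AND 1)) IMPLIES ((0 AND 1) AND (1 IMPLIES 0))) -> 0
  row 10 [01010]: (((NOT 0 IMPLIES 1) IMPLIES (1 AND 0)) IMPLIES ((0 AND 1) AND (1 IMPLIES 0))) -> 1
  row 11 [01011]: (((NOT 0 IMPLIES 1) IMPLIES (1 AND 1)) IMPLIES ((0 AND 1) AND (1 IMPLIES 0))) -> 0
  row 12 [01100]: (((NOT 1 IMPLIES 1) IMPLIES (1 AND 0)) IMPLIES ((1 AND 1) AND (1 IMPLIES 0))) -> 1
  row 13 [01101]: (((NOT 1 IMPLIES 1) IMPLIES (1 AND 1)) IMPLIES ((1 AND 1) AND (1 IMPLIES 0))) -> 0
  row 14 [01110]: (((NOT 1 IMPLIES 1) IMPLIES (1 AND 0)) IMPLIES ((1 AND 1) AND (1 IMPLIES 0))) -> 1
  row 15 [01111]: (((NOT 1 IMPLIES 1) IMPLIES (1 AND 1)) IMPLIES ((1 AND 1) AND (1 IMPLIES 0))) -> 0
  row 16 [10000]: (((NOT 0 IMPLIES 0) IMPLIES (0 AND 0)) IMPLIES ((0 AND 0) AND (0 IMPLIES 1))) -> 0
  row 17 [10001]: (((NOT 0 IMPLIES 0) IMPLIES (0 AND 1)) IMPLIES ((0 AND 0) AND (0 IMPLIES 1))) -> 0
  row 18 [10010]: (((NOT 0 IMPLIES 0) IMPLIES (0 AND 0)) IMPLIES ((0 AND 0) AND (0 IMPLIES 1))) -> 0
  row 19 [10011]: (((NOT 0 IMPLIES 0) IMPLIES (0 AND 1)) IMPLIES ((0 AND 0) AND (0 IMPLIES 1))) -> 0
  row 20 [10100]: (((NOT 1 IMPLIES 0) IMPLIES (0 AND 0)) IMPLIES ((1 AND 0) AND (0 IMPLIES 1))) -> 1
  row 21 [10101]: (((NOT 1 IMPLIES 0) IMPLIES (0 AND 1)) IMPLIES ((1 AND 0) AND (0 IMPLIES 1))) -> 1
  row 22 [10110]: (((NOT 1 IMPLIES 0) IMPLIES (0 AND 0)) IMPLIES ((1 AND 0) AND (0 IMPLIES 1))) -> 1
  row 23 [10111]: (((NOT 1 IMPLIES 0) IMPLIES (0 AND 1)) IMPLIES ((1 AND 0) AND (0 IMPLIES 1))) -> 1
  row 24 [11000]: (((NOT 0 IMPLIES 1) IMPLIES (1 AND 0)) IMPLIES ((0 AND 1) AND (1 IMPLIES 1))) -> 1
  row 25 [11001]: (((NOT 0 IMPLIES 1) IMPLIES (1 AND 1)) IMPLIES ((0 AND 1) AND (1 IMPLIES 1))) -> 0
  row 26 [11010]: (((NOT 0 IMPLIES 1) IMPLIES (1 AND 0)) IMPLIES ((0 AND 1) AND (1 IMPLIES 1))) -> 1
  row 27 [11011]: (((NOT 0 IMPLIES 1) IMPLIES (1 AND 1)) IMPLIES ((0 AND 1) AND (1 IMPLIES 1))) -> 0
  row 28 [11100]: (((NOT 1 IMPLIES 1) IMPLIES (1 AND 0)) IMPLIES ((1 AND 1) AND (1 IMPLIES 1))) -> 1
  row 29 [11101]: (((NOT 1 IMPLIES 1) IMPLIES (1 AND 1)) IMPLIES ((1 AND 1) AND (1 IMPLIES 1))) -> 1
  row 30 [11110]: (((NOT 1 IMPLIES 1) IMPLIES (1 AND 0)) IMPLIES ((1 AND 1) AND (1 IMPLIES 1))) -> 1
  row 31 [11111]: (((NOT 1 IMPLIES 1) IMPLIES (1 AND 1)) IMPLIES ((1 AND 1) AND (1 IMPLIES 1))) -> 1
Full result column, 4 rows per line (a,b,c fixed per line; d,e runs 00..11 left to right):
  rows 0-3 [a,b,c=000]: 0000  = hex 0
  rows 4-7 [a,b,c=001]: 1111  = hex F
  rows 8-11 [a,b,c=010]: 1010  = hex A
  rows 12-15 [a,b,c=011]: 1010  = hex A
  rows 16-19 [a,b,c=100]: 0000  = hex 0
  rows 20-23 [a,b,c=101]: 1111  = hex F
  rows 24-27 [a,b,c=110]: 1010  = hex A
  rows 28-31 [a,b,c=111]: 1111  = hex F
Output column (row 0 .. row 31) = 00001111101010100000111110101111
Output column grouped in 4s = 0000 1111 1010 1010 0000 1111 1010 1111 = 0x0FAA0FAF
Convert to decimal digit by digit (value = value*16 + digit):
  0 -> 0
  0*16 + 15 (F) = 15
  15*16 + 10 (A) = 250
  250*16 + 10 (A) = 4010
  4010*16 + 0 = 64160
  64160*16 + 15 (F) = 1026575
  1026575*16 + 10 (A) = 16425210
  16425210*16 + 15 (F) = 262803375
Decimal = 262803375

262803375


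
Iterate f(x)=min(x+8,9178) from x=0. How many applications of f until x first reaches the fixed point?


Step 1: x=0, cap=9178, increment=8
Step 2: x grows by 8 each step until capped at 9178; fixed point is x=9178
Step 3: iterations = ceil(9178/8) = 1148

1148


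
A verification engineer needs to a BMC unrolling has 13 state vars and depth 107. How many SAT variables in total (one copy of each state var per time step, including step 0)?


BMC unrolls to depth k, creating one copy of each state var for steps 0..k.
Step count = 107 + 1 = 108 (steps 0 through 107)
Vars per step = 13
Total = 13 * 108 = 1404

1404


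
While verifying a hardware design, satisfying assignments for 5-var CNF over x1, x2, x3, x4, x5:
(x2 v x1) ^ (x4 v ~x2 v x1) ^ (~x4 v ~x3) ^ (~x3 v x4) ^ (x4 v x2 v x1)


CNF with 5 clauses over 5 vars (32 assignments).
An assignment satisfies CNF iff every clause has >=1 true literal.
Check each row (bits = x1,x2,x3,x4,x5; clause T/F shown):
  row 0 [00000]: clauses=FTTTF -> 0
  row 1 [00001]: clauses=FTTTF -> 0
  row 2 [00010]: clauses=FTTTT -> 0
  row 3 [00011]: clauses=FTTTT -> 0
  row 4 [00100]: clauses=FTTFF -> 0
  row 5 [00101]: clauses=FTTFF -> 0
  row 6 [00110]: clauses=FTFTT -> 0
  row 7 [00111]: clauses=FTFTT -> 0
  row 8 [01000]: clauses=TFTTT -> 0
  row 9 [01001]: clauses=TFTTT -> 0
  row 10 [01010]: clauses=TTTTT -> 1
  row 11 [01011]: clauses=TTTTT -> 1
  row 12 [01100]: clauses=TFTFT -> 0
  row 13 [01101]: clauses=TFTFT -> 0
  row 14 [01110]: clauses=TTFTT -> 0
  row 15 [01111]: clauses=TTFTT -> 0
  row 16 [10000]: clauses=TTTTT -> 1
  row 17 [10001]: clauses=TTTTT -> 1
  row 18 [10010]: clauses=TTTTT -> 1
  row 19 [10011]: clauses=TTTTT -> 1
  row 20 [10100]: clauses=TTTFT -> 0
  row 21 [10101]: clauses=TTTFT -> 0
  row 22 [10110]: clauses=TTFTT -> 0
  row 23 [10111]: clauses=TTFTT -> 0
  row 24 [11000]: clauses=TTTTT -> 1
  row 25 [11001]: clauses=TTTTT -> 1
  row 26 [11010]: clauses=TTTTT -> 1
  row 27 [11011]: clauses=TTTTT -> 1
  row 28 [11100]: clauses=TTTFT -> 0
  row 29 [11101]: clauses=TTTFT -> 0
  row 30 [11110]: clauses=TTFTT -> 0
  row 31 [11111]: clauses=TTFTT -> 0
Full result column, 8 rows per line (x1,x2 fixed per line; x3,x4,x5 runs 000..111 left to right):
  rows 0-7 [x1,x2=00]: 00000000  (ones: 0)
  rows 8-15 [x1,x2=01]: 00110000  (ones: 2)
  rows 16-23 [x1,x2=10]: 11110000  (ones: 4)
  rows 24-31 [x1,x2=11]: 11110000  (ones: 4)
Satisfying assignments = 0+2+4+4 = 10

10


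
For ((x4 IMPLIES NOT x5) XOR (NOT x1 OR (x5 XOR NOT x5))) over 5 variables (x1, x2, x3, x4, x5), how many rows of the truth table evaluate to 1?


Formula: ((x4 IMPLIES NOT x5) XOR (NOT x1 OR (x5 XOR NOT x5))) over 5 vars (32 rows)
Evaluate each row (x1, x2, x3, x4, x5 as bits, MSB first):
  row 0 [00000]: ((0 IMPLIES NOT 0) XOR (NOT 0 OR (0 XOR NOT 0))) -> 0
  row 1 [00001]: ((0 IMPLIES NOT 1) XOR (NOT 0 OR (1 XOR NOT 1))) -> 0
  row 2 [00010]: ((1 IMPLIES NOT 0) XOR (NOT 0 OR (0 XOR NOT 0))) -> 0
  row 3 [00011]: ((1 IMPLIES NOT 1) XOR (NOT 0 OR (1 XOR NOT 1))) -> 1
  row 4 [00100]: ((0 IMPLIES NOT 0) XOR (NOT 0 OR (0 XOR NOT 0))) -> 0
  row 5 [00101]: ((0 IMPLIES NOT 1) XOR (NOT 0 OR (1 XOR NOT 1))) -> 0
  row 6 [00110]: ((1 IMPLIES NOT 0) XOR (NOT 0 OR (0 XOR NOT 0))) -> 0
  row 7 [00111]: ((1 IMPLIES NOT 1) XOR (NOT 0 OR (1 XOR NOT 1))) -> 1
  row 8 [01000]: ((0 IMPLIES NOT 0) XOR (NOT 0 OR (0 XOR NOT 0))) -> 0
  row 9 [01001]: ((0 IMPLIES NOT 1) XOR (NOT 0 OR (1 XOR NOT 1))) -> 0
  row 10 [01010]: ((1 IMPLIES NOT 0) XOR (NOT 0 OR (0 XOR NOT 0))) -> 0
  row 11 [01011]: ((1 IMPLIES NOT 1) XOR (NOT 0 OR (1 XOR NOT 1))) -> 1
  row 12 [01100]: ((0 IMPLIES NOT 0) XOR (NOT 0 OR (0 XOR NOT 0))) -> 0
  row 13 [01101]: ((0 IMPLIES NOT 1) XOR (NOT 0 OR (1 XOR NOT 1))) -> 0
  row 14 [01110]: ((1 IMPLIES NOT 0) XOR (NOT 0 OR (0 XOR NOT 0))) -> 0
  row 15 [01111]: ((1 IMPLIES NOT 1) XOR (NOT 0 OR (1 XOR NOT 1))) -> 1
  row 16 [10000]: ((0 IMPLIES NOT 0) XOR (NOT 1 OR (0 XOR NOT 0))) -> 0
  row 17 [10001]: ((0 IMPLIES NOT 1) XOR (NOT 1 OR (1 XOR NOT 1))) -> 0
  row 18 [10010]: ((1 IMPLIES NOT 0) XOR (NOT 1 OR (0 XOR NOT 0))) -> 0
  row 19 [10011]: ((1 IMPLIES NOT 1) XOR (NOT 1 OR (1 XOR NOT 1))) -> 1
  row 20 [10100]: ((0 IMPLIES NOT 0) XOR (NOT 1 OR (0 XOR NOT 0))) -> 0
  row 21 [10101]: ((0 IMPLIES NOT 1) XOR (NOT 1 OR (1 XOR NOT 1))) -> 0
  row 22 [10110]: ((1 IMPLIES NOT 0) XOR (NOT 1 OR (0 XOR NOT 0))) -> 0
  row 23 [10111]: ((1 IMPLIES NOT 1) XOR (NOT 1 OR (1 XOR NOT 1))) -> 1
  row 24 [11000]: ((0 IMPLIES NOT 0) XOR (NOT 1 OR (0 XOR NOT 0))) -> 0
  row 25 [11001]: ((0 IMPLIES NOT 1) XOR (NOT 1 OR (1 XOR NOT 1))) -> 0
  row 26 [11010]: ((1 IMPLIES NOT 0) XOR (NOT 1 OR (0 XOR NOT 0))) -> 0
  row 27 [11011]: ((1 IMPLIES NOT 1) XOR (NOT 1 OR (1 XOR NOT 1))) -> 1
  row 28 [11100]: ((0 IMPLIES NOT 0) XOR (NOT 1 OR (0 XOR NOT 0))) -> 0
  row 29 [11101]: ((0 IMPLIES NOT 1) XOR (NOT 1 OR (1 XOR NOT 1))) -> 0
  row 30 [11110]: ((1 IMPLIES NOT 0) XOR (NOT 1 OR (0 XOR NOT 0))) -> 0
  row 31 [11111]: ((1 IMPLIES NOT 1) XOR (NOT 1 OR (1 XOR NOT 1))) -> 1
Full result column, 8 rows per line (x1,x2 fixed per line; x3,x4,x5 runs 000..111 left to right):
  rows 0-7 [x1,x2=00]: 00010001  (ones: 2)
  rows 8-15 [x1,x2=01]: 00010001  (ones: 2)
  rows 16-23 [x1,x2=10]: 00010001  (ones: 2)
  rows 24-31 [x1,x2=11]: 00010001  (ones: 2)
Count of 1-rows = 2+2+2+2 = 8

8


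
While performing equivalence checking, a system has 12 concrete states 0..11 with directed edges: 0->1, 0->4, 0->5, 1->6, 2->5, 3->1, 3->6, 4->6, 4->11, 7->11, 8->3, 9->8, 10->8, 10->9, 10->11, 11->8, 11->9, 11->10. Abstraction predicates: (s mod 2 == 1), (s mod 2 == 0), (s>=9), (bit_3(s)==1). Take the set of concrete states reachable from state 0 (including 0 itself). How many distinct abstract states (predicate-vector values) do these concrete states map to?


BFS from 0:
Concrete reachable: {0, 1, 3, 4, 5, 6, 8, 9, 10, 11}
Abstract via predicates (s mod 2 == 1), (s mod 2 == 0), (s>=9), (bit_3(s)==1):
  (0,1,0,0) <- {0, 4, 6}
  (0,1,0,1) <- {8}
  (0,1,1,1) <- {10}
  (1,0,0,0) <- {1, 3, 5}
  (1,0,1,1) <- {9, 11}
Distinct abstract states = 5

5
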